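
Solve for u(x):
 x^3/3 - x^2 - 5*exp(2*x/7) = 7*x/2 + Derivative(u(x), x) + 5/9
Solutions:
 u(x) = C1 + x^4/12 - x^3/3 - 7*x^2/4 - 5*x/9 - 35*exp(2*x/7)/2


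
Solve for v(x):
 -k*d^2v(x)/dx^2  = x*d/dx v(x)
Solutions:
 v(x) = C1 + C2*sqrt(k)*erf(sqrt(2)*x*sqrt(1/k)/2)


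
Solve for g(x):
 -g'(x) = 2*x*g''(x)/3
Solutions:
 g(x) = C1 + C2/sqrt(x)


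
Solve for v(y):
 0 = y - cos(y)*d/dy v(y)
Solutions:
 v(y) = C1 + Integral(y/cos(y), y)


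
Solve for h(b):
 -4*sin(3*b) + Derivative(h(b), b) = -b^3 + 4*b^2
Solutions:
 h(b) = C1 - b^4/4 + 4*b^3/3 - 4*cos(3*b)/3


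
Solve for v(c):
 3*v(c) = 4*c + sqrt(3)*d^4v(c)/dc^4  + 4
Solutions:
 v(c) = C1*exp(-3^(1/8)*c) + C2*exp(3^(1/8)*c) + C3*sin(3^(1/8)*c) + C4*cos(3^(1/8)*c) + 4*c/3 + 4/3


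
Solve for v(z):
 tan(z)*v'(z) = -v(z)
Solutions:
 v(z) = C1/sin(z)


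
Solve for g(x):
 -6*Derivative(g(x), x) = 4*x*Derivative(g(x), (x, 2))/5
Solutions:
 g(x) = C1 + C2/x^(13/2)


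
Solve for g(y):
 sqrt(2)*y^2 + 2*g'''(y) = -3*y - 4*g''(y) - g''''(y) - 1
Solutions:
 g(y) = C1 + C2*y - sqrt(2)*y^4/48 + y^3*(-3 + sqrt(2))/24 + y^2/16 + (C3*sin(sqrt(3)*y) + C4*cos(sqrt(3)*y))*exp(-y)


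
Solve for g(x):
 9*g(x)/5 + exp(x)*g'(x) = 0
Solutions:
 g(x) = C1*exp(9*exp(-x)/5)


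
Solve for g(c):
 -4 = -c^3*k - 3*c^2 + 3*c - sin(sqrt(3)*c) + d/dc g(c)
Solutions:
 g(c) = C1 + c^4*k/4 + c^3 - 3*c^2/2 - 4*c - sqrt(3)*cos(sqrt(3)*c)/3


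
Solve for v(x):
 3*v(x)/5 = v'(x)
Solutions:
 v(x) = C1*exp(3*x/5)


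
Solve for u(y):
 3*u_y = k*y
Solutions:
 u(y) = C1 + k*y^2/6


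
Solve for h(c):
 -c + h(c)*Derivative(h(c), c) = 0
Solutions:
 h(c) = -sqrt(C1 + c^2)
 h(c) = sqrt(C1 + c^2)


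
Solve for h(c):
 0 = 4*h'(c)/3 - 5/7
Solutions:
 h(c) = C1 + 15*c/28


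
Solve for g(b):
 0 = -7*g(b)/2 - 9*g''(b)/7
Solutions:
 g(b) = C1*sin(7*sqrt(2)*b/6) + C2*cos(7*sqrt(2)*b/6)


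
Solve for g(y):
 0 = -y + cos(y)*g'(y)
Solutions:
 g(y) = C1 + Integral(y/cos(y), y)


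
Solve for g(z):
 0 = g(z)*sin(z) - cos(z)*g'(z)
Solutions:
 g(z) = C1/cos(z)


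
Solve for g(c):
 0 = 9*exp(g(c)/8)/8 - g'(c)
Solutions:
 g(c) = 8*log(-1/(C1 + 9*c)) + 48*log(2)


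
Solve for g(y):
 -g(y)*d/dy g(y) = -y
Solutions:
 g(y) = -sqrt(C1 + y^2)
 g(y) = sqrt(C1 + y^2)


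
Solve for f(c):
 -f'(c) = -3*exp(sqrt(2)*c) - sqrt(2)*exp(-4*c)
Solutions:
 f(c) = C1 + 3*sqrt(2)*exp(sqrt(2)*c)/2 - sqrt(2)*exp(-4*c)/4


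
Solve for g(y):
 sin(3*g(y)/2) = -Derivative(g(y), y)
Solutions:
 g(y) = -2*acos((-C1 - exp(3*y))/(C1 - exp(3*y)))/3 + 4*pi/3
 g(y) = 2*acos((-C1 - exp(3*y))/(C1 - exp(3*y)))/3


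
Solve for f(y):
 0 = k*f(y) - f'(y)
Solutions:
 f(y) = C1*exp(k*y)


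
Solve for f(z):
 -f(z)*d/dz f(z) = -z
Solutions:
 f(z) = -sqrt(C1 + z^2)
 f(z) = sqrt(C1 + z^2)


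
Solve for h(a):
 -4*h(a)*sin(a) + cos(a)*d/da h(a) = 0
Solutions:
 h(a) = C1/cos(a)^4


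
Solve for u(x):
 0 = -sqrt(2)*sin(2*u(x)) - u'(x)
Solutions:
 u(x) = pi - acos((-C1 - exp(4*sqrt(2)*x))/(C1 - exp(4*sqrt(2)*x)))/2
 u(x) = acos((-C1 - exp(4*sqrt(2)*x))/(C1 - exp(4*sqrt(2)*x)))/2


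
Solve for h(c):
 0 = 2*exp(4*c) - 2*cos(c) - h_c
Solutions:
 h(c) = C1 + exp(4*c)/2 - 2*sin(c)


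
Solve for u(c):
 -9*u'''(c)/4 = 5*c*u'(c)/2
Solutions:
 u(c) = C1 + Integral(C2*airyai(-30^(1/3)*c/3) + C3*airybi(-30^(1/3)*c/3), c)


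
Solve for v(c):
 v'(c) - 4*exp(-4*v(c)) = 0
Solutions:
 v(c) = log(-I*(C1 + 16*c)^(1/4))
 v(c) = log(I*(C1 + 16*c)^(1/4))
 v(c) = log(-(C1 + 16*c)^(1/4))
 v(c) = log(C1 + 16*c)/4


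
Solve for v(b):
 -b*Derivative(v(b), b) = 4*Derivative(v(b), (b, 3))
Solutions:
 v(b) = C1 + Integral(C2*airyai(-2^(1/3)*b/2) + C3*airybi(-2^(1/3)*b/2), b)


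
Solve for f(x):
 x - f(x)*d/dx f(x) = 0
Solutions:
 f(x) = -sqrt(C1 + x^2)
 f(x) = sqrt(C1 + x^2)


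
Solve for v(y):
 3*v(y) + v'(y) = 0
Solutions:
 v(y) = C1*exp(-3*y)


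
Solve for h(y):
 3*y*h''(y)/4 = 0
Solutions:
 h(y) = C1 + C2*y


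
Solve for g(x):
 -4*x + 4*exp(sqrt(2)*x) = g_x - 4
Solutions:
 g(x) = C1 - 2*x^2 + 4*x + 2*sqrt(2)*exp(sqrt(2)*x)


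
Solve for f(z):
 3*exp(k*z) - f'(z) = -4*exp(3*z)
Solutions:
 f(z) = C1 + 4*exp(3*z)/3 + 3*exp(k*z)/k


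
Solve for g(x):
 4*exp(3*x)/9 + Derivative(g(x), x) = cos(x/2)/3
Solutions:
 g(x) = C1 - 4*exp(3*x)/27 + 2*sin(x/2)/3


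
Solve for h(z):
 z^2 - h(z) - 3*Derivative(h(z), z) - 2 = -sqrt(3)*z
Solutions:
 h(z) = C1*exp(-z/3) + z^2 - 6*z + sqrt(3)*z - 3*sqrt(3) + 16


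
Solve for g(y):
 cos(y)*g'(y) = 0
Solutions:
 g(y) = C1


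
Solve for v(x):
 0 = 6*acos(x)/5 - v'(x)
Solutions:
 v(x) = C1 + 6*x*acos(x)/5 - 6*sqrt(1 - x^2)/5


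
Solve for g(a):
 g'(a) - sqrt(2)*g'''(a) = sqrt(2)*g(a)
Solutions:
 g(a) = C1*exp(3^(1/3)*a*(2^(5/6)*3^(1/3)/(sqrt(3)*sqrt(27 - sqrt(2)) + 9)^(1/3) + 2^(2/3)*(sqrt(3)*sqrt(27 - sqrt(2)) + 9)^(1/3))/12)*sin(3^(1/6)*a*(-3*2^(5/6)/(sqrt(3)*sqrt(27 - sqrt(2)) + 9)^(1/3) + 6^(2/3)*(sqrt(3)*sqrt(27 - sqrt(2)) + 9)^(1/3))/12) + C2*exp(3^(1/3)*a*(2^(5/6)*3^(1/3)/(sqrt(3)*sqrt(27 - sqrt(2)) + 9)^(1/3) + 2^(2/3)*(sqrt(3)*sqrt(27 - sqrt(2)) + 9)^(1/3))/12)*cos(3^(1/6)*a*(-3*2^(5/6)/(sqrt(3)*sqrt(27 - sqrt(2)) + 9)^(1/3) + 6^(2/3)*(sqrt(3)*sqrt(27 - sqrt(2)) + 9)^(1/3))/12) + C3*exp(-3^(1/3)*a*(2^(5/6)*3^(1/3)/(sqrt(3)*sqrt(27 - sqrt(2)) + 9)^(1/3) + 2^(2/3)*(sqrt(3)*sqrt(27 - sqrt(2)) + 9)^(1/3))/6)


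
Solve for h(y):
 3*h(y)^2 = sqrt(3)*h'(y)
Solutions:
 h(y) = -1/(C1 + sqrt(3)*y)


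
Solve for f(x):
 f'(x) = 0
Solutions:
 f(x) = C1


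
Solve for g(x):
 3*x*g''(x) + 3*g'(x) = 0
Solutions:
 g(x) = C1 + C2*log(x)


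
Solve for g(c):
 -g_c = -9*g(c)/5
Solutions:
 g(c) = C1*exp(9*c/5)


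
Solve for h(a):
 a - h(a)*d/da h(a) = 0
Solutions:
 h(a) = -sqrt(C1 + a^2)
 h(a) = sqrt(C1 + a^2)


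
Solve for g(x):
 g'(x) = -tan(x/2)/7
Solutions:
 g(x) = C1 + 2*log(cos(x/2))/7


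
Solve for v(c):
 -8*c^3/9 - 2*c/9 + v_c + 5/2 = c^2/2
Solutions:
 v(c) = C1 + 2*c^4/9 + c^3/6 + c^2/9 - 5*c/2


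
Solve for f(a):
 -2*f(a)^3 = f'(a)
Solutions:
 f(a) = -sqrt(2)*sqrt(-1/(C1 - 2*a))/2
 f(a) = sqrt(2)*sqrt(-1/(C1 - 2*a))/2


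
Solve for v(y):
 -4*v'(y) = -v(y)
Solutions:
 v(y) = C1*exp(y/4)


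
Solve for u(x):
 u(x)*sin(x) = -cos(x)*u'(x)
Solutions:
 u(x) = C1*cos(x)


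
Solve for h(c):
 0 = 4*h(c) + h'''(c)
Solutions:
 h(c) = C3*exp(-2^(2/3)*c) + (C1*sin(2^(2/3)*sqrt(3)*c/2) + C2*cos(2^(2/3)*sqrt(3)*c/2))*exp(2^(2/3)*c/2)


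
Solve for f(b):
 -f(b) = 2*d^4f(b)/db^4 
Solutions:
 f(b) = (C1*sin(2^(1/4)*b/2) + C2*cos(2^(1/4)*b/2))*exp(-2^(1/4)*b/2) + (C3*sin(2^(1/4)*b/2) + C4*cos(2^(1/4)*b/2))*exp(2^(1/4)*b/2)


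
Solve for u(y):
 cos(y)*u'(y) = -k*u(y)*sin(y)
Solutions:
 u(y) = C1*exp(k*log(cos(y)))


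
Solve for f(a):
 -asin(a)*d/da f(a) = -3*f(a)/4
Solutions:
 f(a) = C1*exp(3*Integral(1/asin(a), a)/4)


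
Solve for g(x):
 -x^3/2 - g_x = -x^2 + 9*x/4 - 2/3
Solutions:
 g(x) = C1 - x^4/8 + x^3/3 - 9*x^2/8 + 2*x/3


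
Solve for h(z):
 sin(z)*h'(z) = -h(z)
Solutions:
 h(z) = C1*sqrt(cos(z) + 1)/sqrt(cos(z) - 1)


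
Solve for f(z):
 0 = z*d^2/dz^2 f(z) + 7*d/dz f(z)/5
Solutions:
 f(z) = C1 + C2/z^(2/5)


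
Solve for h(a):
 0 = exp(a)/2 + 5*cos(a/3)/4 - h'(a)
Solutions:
 h(a) = C1 + exp(a)/2 + 15*sin(a/3)/4


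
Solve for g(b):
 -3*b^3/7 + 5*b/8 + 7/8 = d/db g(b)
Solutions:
 g(b) = C1 - 3*b^4/28 + 5*b^2/16 + 7*b/8


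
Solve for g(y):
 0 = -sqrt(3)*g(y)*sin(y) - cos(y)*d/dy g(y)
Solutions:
 g(y) = C1*cos(y)^(sqrt(3))


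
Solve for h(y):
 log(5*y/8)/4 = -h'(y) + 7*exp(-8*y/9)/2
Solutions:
 h(y) = C1 - y*log(y)/4 + y*(-log(5) + 1 + 3*log(2))/4 - 63*exp(-8*y/9)/16


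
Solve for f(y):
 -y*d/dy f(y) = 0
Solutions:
 f(y) = C1


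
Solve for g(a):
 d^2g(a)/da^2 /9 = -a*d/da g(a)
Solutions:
 g(a) = C1 + C2*erf(3*sqrt(2)*a/2)


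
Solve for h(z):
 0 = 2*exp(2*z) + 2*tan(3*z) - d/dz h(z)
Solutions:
 h(z) = C1 + exp(2*z) - 2*log(cos(3*z))/3


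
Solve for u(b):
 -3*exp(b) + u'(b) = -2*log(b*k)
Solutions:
 u(b) = C1 - 2*b*log(b*k) + 2*b + 3*exp(b)


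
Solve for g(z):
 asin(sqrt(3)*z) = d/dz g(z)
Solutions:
 g(z) = C1 + z*asin(sqrt(3)*z) + sqrt(3)*sqrt(1 - 3*z^2)/3


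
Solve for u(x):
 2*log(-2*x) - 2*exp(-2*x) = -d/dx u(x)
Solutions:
 u(x) = C1 - 2*x*log(-x) + 2*x*(1 - log(2)) - exp(-2*x)


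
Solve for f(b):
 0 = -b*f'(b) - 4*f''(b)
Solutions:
 f(b) = C1 + C2*erf(sqrt(2)*b/4)


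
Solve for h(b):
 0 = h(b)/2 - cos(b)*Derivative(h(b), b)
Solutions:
 h(b) = C1*(sin(b) + 1)^(1/4)/(sin(b) - 1)^(1/4)


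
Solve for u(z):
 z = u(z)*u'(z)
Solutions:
 u(z) = -sqrt(C1 + z^2)
 u(z) = sqrt(C1 + z^2)


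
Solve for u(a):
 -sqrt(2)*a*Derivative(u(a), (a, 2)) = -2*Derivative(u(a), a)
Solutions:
 u(a) = C1 + C2*a^(1 + sqrt(2))


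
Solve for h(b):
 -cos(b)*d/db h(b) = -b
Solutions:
 h(b) = C1 + Integral(b/cos(b), b)


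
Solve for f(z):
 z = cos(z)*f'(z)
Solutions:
 f(z) = C1 + Integral(z/cos(z), z)


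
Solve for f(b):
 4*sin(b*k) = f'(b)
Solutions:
 f(b) = C1 - 4*cos(b*k)/k


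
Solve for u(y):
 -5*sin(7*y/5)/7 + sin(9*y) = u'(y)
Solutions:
 u(y) = C1 + 25*cos(7*y/5)/49 - cos(9*y)/9


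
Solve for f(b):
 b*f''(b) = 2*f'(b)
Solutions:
 f(b) = C1 + C2*b^3


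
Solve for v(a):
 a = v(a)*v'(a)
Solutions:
 v(a) = -sqrt(C1 + a^2)
 v(a) = sqrt(C1 + a^2)


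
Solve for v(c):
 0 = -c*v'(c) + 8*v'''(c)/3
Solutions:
 v(c) = C1 + Integral(C2*airyai(3^(1/3)*c/2) + C3*airybi(3^(1/3)*c/2), c)


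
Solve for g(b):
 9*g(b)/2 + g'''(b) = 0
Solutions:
 g(b) = C3*exp(-6^(2/3)*b/2) + (C1*sin(3*2^(2/3)*3^(1/6)*b/4) + C2*cos(3*2^(2/3)*3^(1/6)*b/4))*exp(6^(2/3)*b/4)


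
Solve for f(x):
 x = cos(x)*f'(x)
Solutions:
 f(x) = C1 + Integral(x/cos(x), x)


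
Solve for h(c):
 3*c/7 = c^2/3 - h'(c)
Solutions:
 h(c) = C1 + c^3/9 - 3*c^2/14


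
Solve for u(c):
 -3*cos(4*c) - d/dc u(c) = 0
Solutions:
 u(c) = C1 - 3*sin(4*c)/4


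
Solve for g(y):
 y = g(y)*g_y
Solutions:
 g(y) = -sqrt(C1 + y^2)
 g(y) = sqrt(C1 + y^2)


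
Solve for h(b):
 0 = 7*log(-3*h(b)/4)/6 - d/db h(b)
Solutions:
 -6*Integral(1/(log(-_y) - 2*log(2) + log(3)), (_y, h(b)))/7 = C1 - b


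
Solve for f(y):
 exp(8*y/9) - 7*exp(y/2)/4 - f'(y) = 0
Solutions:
 f(y) = C1 + 9*exp(8*y/9)/8 - 7*exp(y/2)/2


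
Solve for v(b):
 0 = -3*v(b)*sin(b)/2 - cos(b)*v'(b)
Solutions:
 v(b) = C1*cos(b)^(3/2)


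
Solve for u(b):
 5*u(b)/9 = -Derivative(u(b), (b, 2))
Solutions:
 u(b) = C1*sin(sqrt(5)*b/3) + C2*cos(sqrt(5)*b/3)


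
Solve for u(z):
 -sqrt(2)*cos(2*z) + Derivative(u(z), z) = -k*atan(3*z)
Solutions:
 u(z) = C1 - k*(z*atan(3*z) - log(9*z^2 + 1)/6) + sqrt(2)*sin(2*z)/2


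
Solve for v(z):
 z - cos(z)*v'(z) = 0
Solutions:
 v(z) = C1 + Integral(z/cos(z), z)


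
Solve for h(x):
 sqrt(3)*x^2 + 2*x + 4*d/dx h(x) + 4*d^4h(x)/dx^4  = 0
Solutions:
 h(x) = C1 + C4*exp(-x) - sqrt(3)*x^3/12 - x^2/4 + (C2*sin(sqrt(3)*x/2) + C3*cos(sqrt(3)*x/2))*exp(x/2)


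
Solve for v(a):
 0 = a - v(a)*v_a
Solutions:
 v(a) = -sqrt(C1 + a^2)
 v(a) = sqrt(C1 + a^2)


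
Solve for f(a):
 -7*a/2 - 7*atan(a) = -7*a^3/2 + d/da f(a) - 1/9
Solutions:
 f(a) = C1 + 7*a^4/8 - 7*a^2/4 - 7*a*atan(a) + a/9 + 7*log(a^2 + 1)/2


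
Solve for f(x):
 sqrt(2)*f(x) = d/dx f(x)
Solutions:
 f(x) = C1*exp(sqrt(2)*x)


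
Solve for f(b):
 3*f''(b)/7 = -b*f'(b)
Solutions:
 f(b) = C1 + C2*erf(sqrt(42)*b/6)


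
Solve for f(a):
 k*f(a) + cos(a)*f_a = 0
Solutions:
 f(a) = C1*exp(k*(log(sin(a) - 1) - log(sin(a) + 1))/2)


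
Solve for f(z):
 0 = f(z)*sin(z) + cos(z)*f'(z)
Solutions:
 f(z) = C1*cos(z)


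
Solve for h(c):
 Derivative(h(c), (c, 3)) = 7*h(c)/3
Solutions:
 h(c) = C3*exp(3^(2/3)*7^(1/3)*c/3) + (C1*sin(3^(1/6)*7^(1/3)*c/2) + C2*cos(3^(1/6)*7^(1/3)*c/2))*exp(-3^(2/3)*7^(1/3)*c/6)


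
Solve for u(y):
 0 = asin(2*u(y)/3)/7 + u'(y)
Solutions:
 Integral(1/asin(2*_y/3), (_y, u(y))) = C1 - y/7


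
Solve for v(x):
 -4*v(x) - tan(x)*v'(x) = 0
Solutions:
 v(x) = C1/sin(x)^4


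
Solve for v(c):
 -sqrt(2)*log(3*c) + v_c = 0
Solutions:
 v(c) = C1 + sqrt(2)*c*log(c) - sqrt(2)*c + sqrt(2)*c*log(3)


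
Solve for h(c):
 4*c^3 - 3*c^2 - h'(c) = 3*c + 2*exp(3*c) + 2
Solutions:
 h(c) = C1 + c^4 - c^3 - 3*c^2/2 - 2*c - 2*exp(3*c)/3


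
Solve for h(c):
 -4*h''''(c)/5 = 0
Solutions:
 h(c) = C1 + C2*c + C3*c^2 + C4*c^3


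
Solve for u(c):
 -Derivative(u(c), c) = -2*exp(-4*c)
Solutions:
 u(c) = C1 - exp(-4*c)/2


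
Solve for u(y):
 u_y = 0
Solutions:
 u(y) = C1


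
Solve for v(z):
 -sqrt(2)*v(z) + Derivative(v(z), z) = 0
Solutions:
 v(z) = C1*exp(sqrt(2)*z)


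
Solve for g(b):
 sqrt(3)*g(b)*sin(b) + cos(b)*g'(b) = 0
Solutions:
 g(b) = C1*cos(b)^(sqrt(3))


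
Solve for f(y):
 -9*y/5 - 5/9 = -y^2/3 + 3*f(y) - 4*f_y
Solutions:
 f(y) = C1*exp(3*y/4) + y^2/9 - 41*y/135 - 239/405


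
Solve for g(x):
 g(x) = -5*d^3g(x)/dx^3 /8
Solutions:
 g(x) = C3*exp(-2*5^(2/3)*x/5) + (C1*sin(sqrt(3)*5^(2/3)*x/5) + C2*cos(sqrt(3)*5^(2/3)*x/5))*exp(5^(2/3)*x/5)


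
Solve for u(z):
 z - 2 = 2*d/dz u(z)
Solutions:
 u(z) = C1 + z^2/4 - z


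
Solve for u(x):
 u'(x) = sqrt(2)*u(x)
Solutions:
 u(x) = C1*exp(sqrt(2)*x)


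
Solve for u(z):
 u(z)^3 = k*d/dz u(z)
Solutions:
 u(z) = -sqrt(2)*sqrt(-k/(C1*k + z))/2
 u(z) = sqrt(2)*sqrt(-k/(C1*k + z))/2


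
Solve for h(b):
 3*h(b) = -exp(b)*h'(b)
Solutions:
 h(b) = C1*exp(3*exp(-b))


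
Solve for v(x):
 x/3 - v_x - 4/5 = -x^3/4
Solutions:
 v(x) = C1 + x^4/16 + x^2/6 - 4*x/5


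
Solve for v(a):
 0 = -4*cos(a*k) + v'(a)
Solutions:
 v(a) = C1 + 4*sin(a*k)/k


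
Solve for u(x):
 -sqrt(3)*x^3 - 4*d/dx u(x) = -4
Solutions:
 u(x) = C1 - sqrt(3)*x^4/16 + x


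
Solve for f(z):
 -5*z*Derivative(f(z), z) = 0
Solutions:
 f(z) = C1


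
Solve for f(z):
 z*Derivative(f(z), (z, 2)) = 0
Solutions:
 f(z) = C1 + C2*z


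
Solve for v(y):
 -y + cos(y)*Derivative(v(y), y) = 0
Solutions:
 v(y) = C1 + Integral(y/cos(y), y)


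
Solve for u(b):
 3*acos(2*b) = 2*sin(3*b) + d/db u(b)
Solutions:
 u(b) = C1 + 3*b*acos(2*b) - 3*sqrt(1 - 4*b^2)/2 + 2*cos(3*b)/3


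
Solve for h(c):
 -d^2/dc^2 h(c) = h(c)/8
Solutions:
 h(c) = C1*sin(sqrt(2)*c/4) + C2*cos(sqrt(2)*c/4)


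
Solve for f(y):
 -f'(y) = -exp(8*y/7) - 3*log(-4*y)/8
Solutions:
 f(y) = C1 + 3*y*log(-y)/8 + 3*y*(-1 + 2*log(2))/8 + 7*exp(8*y/7)/8


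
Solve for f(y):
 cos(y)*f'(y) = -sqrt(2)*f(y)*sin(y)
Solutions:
 f(y) = C1*cos(y)^(sqrt(2))


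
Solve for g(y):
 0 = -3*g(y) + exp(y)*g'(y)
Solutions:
 g(y) = C1*exp(-3*exp(-y))


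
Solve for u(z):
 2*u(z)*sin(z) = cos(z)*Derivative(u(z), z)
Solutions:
 u(z) = C1/cos(z)^2


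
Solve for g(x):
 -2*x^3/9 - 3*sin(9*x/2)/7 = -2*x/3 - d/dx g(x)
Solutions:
 g(x) = C1 + x^4/18 - x^2/3 - 2*cos(9*x/2)/21


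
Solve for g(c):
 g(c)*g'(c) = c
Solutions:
 g(c) = -sqrt(C1 + c^2)
 g(c) = sqrt(C1 + c^2)


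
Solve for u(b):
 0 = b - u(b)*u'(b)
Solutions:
 u(b) = -sqrt(C1 + b^2)
 u(b) = sqrt(C1 + b^2)


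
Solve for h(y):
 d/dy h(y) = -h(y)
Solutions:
 h(y) = C1*exp(-y)


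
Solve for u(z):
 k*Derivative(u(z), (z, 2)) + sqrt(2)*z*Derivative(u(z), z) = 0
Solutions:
 u(z) = C1 + C2*sqrt(k)*erf(2^(3/4)*z*sqrt(1/k)/2)


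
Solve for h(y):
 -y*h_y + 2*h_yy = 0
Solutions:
 h(y) = C1 + C2*erfi(y/2)


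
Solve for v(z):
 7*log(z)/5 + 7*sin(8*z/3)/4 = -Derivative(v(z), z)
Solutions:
 v(z) = C1 - 7*z*log(z)/5 + 7*z/5 + 21*cos(8*z/3)/32


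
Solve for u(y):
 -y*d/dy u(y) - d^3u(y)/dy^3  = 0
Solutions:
 u(y) = C1 + Integral(C2*airyai(-y) + C3*airybi(-y), y)


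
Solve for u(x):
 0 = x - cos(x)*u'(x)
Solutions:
 u(x) = C1 + Integral(x/cos(x), x)


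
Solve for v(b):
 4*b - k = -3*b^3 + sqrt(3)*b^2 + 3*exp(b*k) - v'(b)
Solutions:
 v(b) = C1 - 3*b^4/4 + sqrt(3)*b^3/3 - 2*b^2 + b*k + 3*exp(b*k)/k


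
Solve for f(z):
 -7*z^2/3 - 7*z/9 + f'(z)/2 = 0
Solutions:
 f(z) = C1 + 14*z^3/9 + 7*z^2/9


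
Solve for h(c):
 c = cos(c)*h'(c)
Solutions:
 h(c) = C1 + Integral(c/cos(c), c)


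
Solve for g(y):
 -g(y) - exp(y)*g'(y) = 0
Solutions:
 g(y) = C1*exp(exp(-y))


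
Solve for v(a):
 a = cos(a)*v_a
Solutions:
 v(a) = C1 + Integral(a/cos(a), a)


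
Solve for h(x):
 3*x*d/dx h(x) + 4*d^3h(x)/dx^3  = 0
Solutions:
 h(x) = C1 + Integral(C2*airyai(-6^(1/3)*x/2) + C3*airybi(-6^(1/3)*x/2), x)


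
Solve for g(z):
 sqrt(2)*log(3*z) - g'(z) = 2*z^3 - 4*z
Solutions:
 g(z) = C1 - z^4/2 + 2*z^2 + sqrt(2)*z*log(z) - sqrt(2)*z + sqrt(2)*z*log(3)


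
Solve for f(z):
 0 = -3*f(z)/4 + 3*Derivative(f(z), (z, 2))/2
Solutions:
 f(z) = C1*exp(-sqrt(2)*z/2) + C2*exp(sqrt(2)*z/2)


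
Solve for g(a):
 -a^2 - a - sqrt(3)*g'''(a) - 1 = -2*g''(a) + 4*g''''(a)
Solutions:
 g(a) = C1 + C2*a + C3*exp(a*(-sqrt(3) + sqrt(35))/8) + C4*exp(-a*(sqrt(3) + sqrt(35))/8) + a^4/24 + a^3*(1 + sqrt(3))/12 + a^2*(sqrt(3) + 13)/8


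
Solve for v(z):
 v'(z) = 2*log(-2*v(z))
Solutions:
 -Integral(1/(log(-_y) + log(2)), (_y, v(z)))/2 = C1 - z


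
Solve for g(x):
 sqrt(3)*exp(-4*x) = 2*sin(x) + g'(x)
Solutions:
 g(x) = C1 + 2*cos(x) - sqrt(3)*exp(-4*x)/4


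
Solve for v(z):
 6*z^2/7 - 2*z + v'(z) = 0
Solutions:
 v(z) = C1 - 2*z^3/7 + z^2


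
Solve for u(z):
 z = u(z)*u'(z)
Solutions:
 u(z) = -sqrt(C1 + z^2)
 u(z) = sqrt(C1 + z^2)


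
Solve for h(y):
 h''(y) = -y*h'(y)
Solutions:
 h(y) = C1 + C2*erf(sqrt(2)*y/2)


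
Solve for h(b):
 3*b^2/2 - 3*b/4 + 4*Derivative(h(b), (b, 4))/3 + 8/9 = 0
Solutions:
 h(b) = C1 + C2*b + C3*b^2 + C4*b^3 - b^6/320 + 3*b^5/640 - b^4/36


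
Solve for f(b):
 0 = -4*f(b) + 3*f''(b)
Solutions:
 f(b) = C1*exp(-2*sqrt(3)*b/3) + C2*exp(2*sqrt(3)*b/3)


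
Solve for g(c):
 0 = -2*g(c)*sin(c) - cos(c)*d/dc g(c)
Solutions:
 g(c) = C1*cos(c)^2


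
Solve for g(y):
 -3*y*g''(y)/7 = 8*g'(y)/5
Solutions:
 g(y) = C1 + C2/y^(41/15)


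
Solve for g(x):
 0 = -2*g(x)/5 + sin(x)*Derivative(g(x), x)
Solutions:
 g(x) = C1*(cos(x) - 1)^(1/5)/(cos(x) + 1)^(1/5)


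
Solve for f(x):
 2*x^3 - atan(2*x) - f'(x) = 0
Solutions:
 f(x) = C1 + x^4/2 - x*atan(2*x) + log(4*x^2 + 1)/4


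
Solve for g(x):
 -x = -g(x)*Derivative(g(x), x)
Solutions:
 g(x) = -sqrt(C1 + x^2)
 g(x) = sqrt(C1 + x^2)


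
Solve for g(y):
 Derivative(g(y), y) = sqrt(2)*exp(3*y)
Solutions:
 g(y) = C1 + sqrt(2)*exp(3*y)/3


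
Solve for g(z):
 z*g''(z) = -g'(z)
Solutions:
 g(z) = C1 + C2*log(z)


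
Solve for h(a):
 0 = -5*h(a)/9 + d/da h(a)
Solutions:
 h(a) = C1*exp(5*a/9)


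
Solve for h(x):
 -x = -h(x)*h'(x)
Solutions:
 h(x) = -sqrt(C1 + x^2)
 h(x) = sqrt(C1 + x^2)


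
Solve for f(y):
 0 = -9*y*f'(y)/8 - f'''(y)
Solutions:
 f(y) = C1 + Integral(C2*airyai(-3^(2/3)*y/2) + C3*airybi(-3^(2/3)*y/2), y)


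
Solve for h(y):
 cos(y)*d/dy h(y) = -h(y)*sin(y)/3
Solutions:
 h(y) = C1*cos(y)^(1/3)


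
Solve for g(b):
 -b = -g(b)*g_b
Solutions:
 g(b) = -sqrt(C1 + b^2)
 g(b) = sqrt(C1 + b^2)


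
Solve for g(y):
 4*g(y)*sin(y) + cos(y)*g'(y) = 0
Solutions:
 g(y) = C1*cos(y)^4


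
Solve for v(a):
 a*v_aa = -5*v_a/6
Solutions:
 v(a) = C1 + C2*a^(1/6)


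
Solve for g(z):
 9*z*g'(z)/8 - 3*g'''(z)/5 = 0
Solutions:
 g(z) = C1 + Integral(C2*airyai(15^(1/3)*z/2) + C3*airybi(15^(1/3)*z/2), z)


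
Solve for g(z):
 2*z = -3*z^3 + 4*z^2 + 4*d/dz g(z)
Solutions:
 g(z) = C1 + 3*z^4/16 - z^3/3 + z^2/4


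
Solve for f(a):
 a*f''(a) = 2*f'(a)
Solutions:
 f(a) = C1 + C2*a^3


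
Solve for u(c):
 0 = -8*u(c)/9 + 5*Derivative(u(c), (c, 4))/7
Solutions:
 u(c) = C1*exp(-sqrt(3)*5^(3/4)*56^(1/4)*c/15) + C2*exp(sqrt(3)*5^(3/4)*56^(1/4)*c/15) + C3*sin(sqrt(3)*5^(3/4)*56^(1/4)*c/15) + C4*cos(sqrt(3)*5^(3/4)*56^(1/4)*c/15)


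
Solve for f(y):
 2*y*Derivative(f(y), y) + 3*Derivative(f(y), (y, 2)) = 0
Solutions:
 f(y) = C1 + C2*erf(sqrt(3)*y/3)


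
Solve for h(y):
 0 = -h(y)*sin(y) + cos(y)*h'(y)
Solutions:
 h(y) = C1/cos(y)


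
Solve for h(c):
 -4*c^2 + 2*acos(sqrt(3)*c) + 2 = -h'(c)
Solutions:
 h(c) = C1 + 4*c^3/3 - 2*c*acos(sqrt(3)*c) - 2*c + 2*sqrt(3)*sqrt(1 - 3*c^2)/3


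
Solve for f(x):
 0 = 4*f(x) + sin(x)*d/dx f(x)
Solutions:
 f(x) = C1*(cos(x)^2 + 2*cos(x) + 1)/(cos(x)^2 - 2*cos(x) + 1)


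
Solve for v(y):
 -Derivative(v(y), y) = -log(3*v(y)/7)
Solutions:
 -Integral(1/(log(_y) - log(7) + log(3)), (_y, v(y))) = C1 - y


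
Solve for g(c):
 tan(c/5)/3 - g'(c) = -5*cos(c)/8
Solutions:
 g(c) = C1 - 5*log(cos(c/5))/3 + 5*sin(c)/8


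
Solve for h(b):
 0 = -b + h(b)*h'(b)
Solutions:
 h(b) = -sqrt(C1 + b^2)
 h(b) = sqrt(C1 + b^2)


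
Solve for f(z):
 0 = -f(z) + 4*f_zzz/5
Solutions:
 f(z) = C3*exp(10^(1/3)*z/2) + (C1*sin(10^(1/3)*sqrt(3)*z/4) + C2*cos(10^(1/3)*sqrt(3)*z/4))*exp(-10^(1/3)*z/4)


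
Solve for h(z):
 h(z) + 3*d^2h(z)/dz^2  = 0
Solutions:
 h(z) = C1*sin(sqrt(3)*z/3) + C2*cos(sqrt(3)*z/3)


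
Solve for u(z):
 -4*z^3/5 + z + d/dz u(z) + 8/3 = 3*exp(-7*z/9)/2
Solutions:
 u(z) = C1 + z^4/5 - z^2/2 - 8*z/3 - 27*exp(-7*z/9)/14


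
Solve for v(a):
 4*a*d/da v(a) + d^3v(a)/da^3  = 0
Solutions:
 v(a) = C1 + Integral(C2*airyai(-2^(2/3)*a) + C3*airybi(-2^(2/3)*a), a)


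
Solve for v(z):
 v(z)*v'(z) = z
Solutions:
 v(z) = -sqrt(C1 + z^2)
 v(z) = sqrt(C1 + z^2)


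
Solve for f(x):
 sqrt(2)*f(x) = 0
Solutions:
 f(x) = 0


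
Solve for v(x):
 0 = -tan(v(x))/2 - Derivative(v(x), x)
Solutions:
 v(x) = pi - asin(C1*exp(-x/2))
 v(x) = asin(C1*exp(-x/2))


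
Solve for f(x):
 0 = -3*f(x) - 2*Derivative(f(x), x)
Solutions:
 f(x) = C1*exp(-3*x/2)


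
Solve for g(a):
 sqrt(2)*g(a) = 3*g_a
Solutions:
 g(a) = C1*exp(sqrt(2)*a/3)


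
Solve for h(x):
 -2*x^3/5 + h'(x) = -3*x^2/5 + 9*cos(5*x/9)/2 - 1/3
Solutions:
 h(x) = C1 + x^4/10 - x^3/5 - x/3 + 81*sin(5*x/9)/10


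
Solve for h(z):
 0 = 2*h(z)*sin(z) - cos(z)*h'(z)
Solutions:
 h(z) = C1/cos(z)^2


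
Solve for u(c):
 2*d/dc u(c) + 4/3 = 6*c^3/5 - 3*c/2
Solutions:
 u(c) = C1 + 3*c^4/20 - 3*c^2/8 - 2*c/3


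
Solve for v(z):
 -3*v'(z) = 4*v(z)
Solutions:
 v(z) = C1*exp(-4*z/3)


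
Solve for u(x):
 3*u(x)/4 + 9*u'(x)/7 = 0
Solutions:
 u(x) = C1*exp(-7*x/12)


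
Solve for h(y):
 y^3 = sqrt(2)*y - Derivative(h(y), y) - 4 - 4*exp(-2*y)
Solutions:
 h(y) = C1 - y^4/4 + sqrt(2)*y^2/2 - 4*y + 2*exp(-2*y)


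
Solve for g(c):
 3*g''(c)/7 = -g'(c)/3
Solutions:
 g(c) = C1 + C2*exp(-7*c/9)


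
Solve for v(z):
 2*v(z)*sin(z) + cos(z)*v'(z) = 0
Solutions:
 v(z) = C1*cos(z)^2


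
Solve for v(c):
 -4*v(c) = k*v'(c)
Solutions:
 v(c) = C1*exp(-4*c/k)


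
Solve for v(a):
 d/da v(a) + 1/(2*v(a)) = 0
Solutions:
 v(a) = -sqrt(C1 - a)
 v(a) = sqrt(C1 - a)


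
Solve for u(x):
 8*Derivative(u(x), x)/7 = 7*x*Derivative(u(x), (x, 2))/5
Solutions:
 u(x) = C1 + C2*x^(89/49)


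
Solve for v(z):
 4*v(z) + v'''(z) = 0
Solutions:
 v(z) = C3*exp(-2^(2/3)*z) + (C1*sin(2^(2/3)*sqrt(3)*z/2) + C2*cos(2^(2/3)*sqrt(3)*z/2))*exp(2^(2/3)*z/2)


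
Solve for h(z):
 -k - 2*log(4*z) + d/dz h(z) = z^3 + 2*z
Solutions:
 h(z) = C1 + k*z + z^4/4 + z^2 + 2*z*log(z) - 2*z + z*log(16)


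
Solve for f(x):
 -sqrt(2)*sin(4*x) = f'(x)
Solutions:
 f(x) = C1 + sqrt(2)*cos(4*x)/4


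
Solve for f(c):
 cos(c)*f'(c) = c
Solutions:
 f(c) = C1 + Integral(c/cos(c), c)


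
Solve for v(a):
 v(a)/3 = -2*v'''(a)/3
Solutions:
 v(a) = C3*exp(-2^(2/3)*a/2) + (C1*sin(2^(2/3)*sqrt(3)*a/4) + C2*cos(2^(2/3)*sqrt(3)*a/4))*exp(2^(2/3)*a/4)


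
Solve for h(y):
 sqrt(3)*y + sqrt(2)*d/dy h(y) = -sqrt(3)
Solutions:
 h(y) = C1 - sqrt(6)*y^2/4 - sqrt(6)*y/2


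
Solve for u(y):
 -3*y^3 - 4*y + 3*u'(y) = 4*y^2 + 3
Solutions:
 u(y) = C1 + y^4/4 + 4*y^3/9 + 2*y^2/3 + y


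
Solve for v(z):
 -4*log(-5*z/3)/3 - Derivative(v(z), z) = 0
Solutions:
 v(z) = C1 - 4*z*log(-z)/3 + 4*z*(-log(5) + 1 + log(3))/3


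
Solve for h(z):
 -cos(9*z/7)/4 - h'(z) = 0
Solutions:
 h(z) = C1 - 7*sin(9*z/7)/36


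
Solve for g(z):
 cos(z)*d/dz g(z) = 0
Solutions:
 g(z) = C1


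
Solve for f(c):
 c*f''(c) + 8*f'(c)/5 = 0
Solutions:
 f(c) = C1 + C2/c^(3/5)


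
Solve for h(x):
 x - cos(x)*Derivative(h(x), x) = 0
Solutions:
 h(x) = C1 + Integral(x/cos(x), x)


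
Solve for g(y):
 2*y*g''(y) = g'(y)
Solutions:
 g(y) = C1 + C2*y^(3/2)


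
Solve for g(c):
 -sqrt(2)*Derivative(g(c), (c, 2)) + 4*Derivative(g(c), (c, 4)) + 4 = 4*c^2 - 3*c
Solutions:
 g(c) = C1 + C2*c + C3*exp(-2^(1/4)*c/2) + C4*exp(2^(1/4)*c/2) - sqrt(2)*c^4/6 + sqrt(2)*c^3/4 + c^2*(-8 + sqrt(2))


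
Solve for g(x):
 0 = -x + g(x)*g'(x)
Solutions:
 g(x) = -sqrt(C1 + x^2)
 g(x) = sqrt(C1 + x^2)


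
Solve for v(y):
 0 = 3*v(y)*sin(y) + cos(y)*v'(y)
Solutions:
 v(y) = C1*cos(y)^3


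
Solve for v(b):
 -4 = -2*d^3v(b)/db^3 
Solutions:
 v(b) = C1 + C2*b + C3*b^2 + b^3/3


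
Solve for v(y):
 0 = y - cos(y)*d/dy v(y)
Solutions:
 v(y) = C1 + Integral(y/cos(y), y)


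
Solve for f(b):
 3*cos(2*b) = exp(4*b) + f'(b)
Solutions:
 f(b) = C1 - exp(4*b)/4 + 3*sin(2*b)/2


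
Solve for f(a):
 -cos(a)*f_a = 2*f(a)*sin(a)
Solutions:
 f(a) = C1*cos(a)^2


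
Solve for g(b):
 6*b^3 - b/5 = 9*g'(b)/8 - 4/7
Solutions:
 g(b) = C1 + 4*b^4/3 - 4*b^2/45 + 32*b/63


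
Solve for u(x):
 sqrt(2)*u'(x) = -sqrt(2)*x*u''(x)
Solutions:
 u(x) = C1 + C2*log(x)


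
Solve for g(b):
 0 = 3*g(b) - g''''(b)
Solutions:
 g(b) = C1*exp(-3^(1/4)*b) + C2*exp(3^(1/4)*b) + C3*sin(3^(1/4)*b) + C4*cos(3^(1/4)*b)


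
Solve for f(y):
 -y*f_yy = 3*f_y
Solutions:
 f(y) = C1 + C2/y^2


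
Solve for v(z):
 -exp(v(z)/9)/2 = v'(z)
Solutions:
 v(z) = 9*log(1/(C1 + z)) + 9*log(18)


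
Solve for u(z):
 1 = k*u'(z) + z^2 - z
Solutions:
 u(z) = C1 - z^3/(3*k) + z^2/(2*k) + z/k


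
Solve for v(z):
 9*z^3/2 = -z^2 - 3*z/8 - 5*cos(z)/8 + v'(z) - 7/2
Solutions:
 v(z) = C1 + 9*z^4/8 + z^3/3 + 3*z^2/16 + 7*z/2 + 5*sin(z)/8


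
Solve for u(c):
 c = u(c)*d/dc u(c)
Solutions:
 u(c) = -sqrt(C1 + c^2)
 u(c) = sqrt(C1 + c^2)


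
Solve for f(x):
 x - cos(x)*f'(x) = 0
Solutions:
 f(x) = C1 + Integral(x/cos(x), x)


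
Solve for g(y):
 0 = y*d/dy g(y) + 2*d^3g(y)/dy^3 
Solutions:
 g(y) = C1 + Integral(C2*airyai(-2^(2/3)*y/2) + C3*airybi(-2^(2/3)*y/2), y)


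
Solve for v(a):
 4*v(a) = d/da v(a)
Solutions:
 v(a) = C1*exp(4*a)


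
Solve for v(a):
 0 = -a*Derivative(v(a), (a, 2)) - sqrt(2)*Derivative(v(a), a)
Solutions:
 v(a) = C1 + C2*a^(1 - sqrt(2))


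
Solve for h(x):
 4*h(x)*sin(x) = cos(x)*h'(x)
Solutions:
 h(x) = C1/cos(x)^4


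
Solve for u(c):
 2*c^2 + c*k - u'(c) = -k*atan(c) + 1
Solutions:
 u(c) = C1 + 2*c^3/3 + c^2*k/2 - c + k*(c*atan(c) - log(c^2 + 1)/2)


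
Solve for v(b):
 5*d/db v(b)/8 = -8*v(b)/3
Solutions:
 v(b) = C1*exp(-64*b/15)


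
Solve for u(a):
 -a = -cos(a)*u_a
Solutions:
 u(a) = C1 + Integral(a/cos(a), a)


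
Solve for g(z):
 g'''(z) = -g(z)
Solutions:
 g(z) = C3*exp(-z) + (C1*sin(sqrt(3)*z/2) + C2*cos(sqrt(3)*z/2))*exp(z/2)


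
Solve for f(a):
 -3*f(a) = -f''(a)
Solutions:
 f(a) = C1*exp(-sqrt(3)*a) + C2*exp(sqrt(3)*a)


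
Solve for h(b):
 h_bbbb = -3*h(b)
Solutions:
 h(b) = (C1*sin(sqrt(2)*3^(1/4)*b/2) + C2*cos(sqrt(2)*3^(1/4)*b/2))*exp(-sqrt(2)*3^(1/4)*b/2) + (C3*sin(sqrt(2)*3^(1/4)*b/2) + C4*cos(sqrt(2)*3^(1/4)*b/2))*exp(sqrt(2)*3^(1/4)*b/2)


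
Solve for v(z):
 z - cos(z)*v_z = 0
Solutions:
 v(z) = C1 + Integral(z/cos(z), z)


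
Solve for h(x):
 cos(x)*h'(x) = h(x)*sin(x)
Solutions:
 h(x) = C1/cos(x)


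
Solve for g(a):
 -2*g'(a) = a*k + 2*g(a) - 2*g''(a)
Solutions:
 g(a) = C1*exp(a*(1 - sqrt(5))/2) + C2*exp(a*(1 + sqrt(5))/2) - a*k/2 + k/2


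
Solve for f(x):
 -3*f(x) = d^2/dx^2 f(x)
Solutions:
 f(x) = C1*sin(sqrt(3)*x) + C2*cos(sqrt(3)*x)


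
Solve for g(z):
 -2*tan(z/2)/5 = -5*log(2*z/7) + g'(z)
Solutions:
 g(z) = C1 + 5*z*log(z) - 5*z*log(7) - 5*z + 5*z*log(2) + 4*log(cos(z/2))/5


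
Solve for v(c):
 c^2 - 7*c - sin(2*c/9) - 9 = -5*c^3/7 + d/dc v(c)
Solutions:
 v(c) = C1 + 5*c^4/28 + c^3/3 - 7*c^2/2 - 9*c + 9*cos(2*c/9)/2


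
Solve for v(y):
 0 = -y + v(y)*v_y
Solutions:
 v(y) = -sqrt(C1 + y^2)
 v(y) = sqrt(C1 + y^2)


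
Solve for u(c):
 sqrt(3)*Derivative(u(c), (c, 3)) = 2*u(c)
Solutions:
 u(c) = C3*exp(2^(1/3)*3^(5/6)*c/3) + (C1*sin(6^(1/3)*c/2) + C2*cos(6^(1/3)*c/2))*exp(-2^(1/3)*3^(5/6)*c/6)


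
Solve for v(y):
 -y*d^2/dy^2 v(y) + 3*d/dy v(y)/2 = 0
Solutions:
 v(y) = C1 + C2*y^(5/2)


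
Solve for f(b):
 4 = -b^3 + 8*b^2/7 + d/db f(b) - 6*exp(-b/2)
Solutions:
 f(b) = C1 + b^4/4 - 8*b^3/21 + 4*b - 12*exp(-b/2)


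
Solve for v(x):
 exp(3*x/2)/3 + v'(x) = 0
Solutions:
 v(x) = C1 - 2*exp(3*x/2)/9


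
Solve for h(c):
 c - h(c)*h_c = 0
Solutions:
 h(c) = -sqrt(C1 + c^2)
 h(c) = sqrt(C1 + c^2)


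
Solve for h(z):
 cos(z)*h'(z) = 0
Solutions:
 h(z) = C1


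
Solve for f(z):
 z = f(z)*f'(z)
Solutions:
 f(z) = -sqrt(C1 + z^2)
 f(z) = sqrt(C1 + z^2)


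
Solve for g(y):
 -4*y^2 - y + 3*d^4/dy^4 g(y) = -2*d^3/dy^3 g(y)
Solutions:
 g(y) = C1 + C2*y + C3*y^2 + C4*exp(-2*y/3) + y^5/30 - 11*y^4/48 + 11*y^3/8


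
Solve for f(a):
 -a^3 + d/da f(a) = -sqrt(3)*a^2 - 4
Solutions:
 f(a) = C1 + a^4/4 - sqrt(3)*a^3/3 - 4*a


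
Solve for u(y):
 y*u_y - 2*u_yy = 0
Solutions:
 u(y) = C1 + C2*erfi(y/2)


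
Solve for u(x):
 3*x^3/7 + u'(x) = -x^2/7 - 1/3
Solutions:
 u(x) = C1 - 3*x^4/28 - x^3/21 - x/3


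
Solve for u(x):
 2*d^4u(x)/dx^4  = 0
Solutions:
 u(x) = C1 + C2*x + C3*x^2 + C4*x^3


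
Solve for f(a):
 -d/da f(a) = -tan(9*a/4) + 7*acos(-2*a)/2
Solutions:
 f(a) = C1 - 7*a*acos(-2*a)/2 - 7*sqrt(1 - 4*a^2)/4 - 4*log(cos(9*a/4))/9


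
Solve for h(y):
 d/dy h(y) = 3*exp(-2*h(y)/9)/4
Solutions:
 h(y) = 9*log(-sqrt(C1 + 3*y)) - 9*log(6) + 9*log(2)/2
 h(y) = 9*log(C1 + 3*y)/2 - 9*log(6) + 9*log(2)/2


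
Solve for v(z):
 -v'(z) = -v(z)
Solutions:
 v(z) = C1*exp(z)


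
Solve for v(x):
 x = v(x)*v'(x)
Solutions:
 v(x) = -sqrt(C1 + x^2)
 v(x) = sqrt(C1 + x^2)


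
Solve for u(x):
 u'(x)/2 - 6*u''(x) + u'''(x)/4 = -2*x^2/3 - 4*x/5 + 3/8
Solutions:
 u(x) = C1 + C2*exp(x*(12 - sqrt(142))) + C3*exp(x*(sqrt(142) + 12)) - 4*x^3/9 - 84*x^2/5 - 24067*x/60


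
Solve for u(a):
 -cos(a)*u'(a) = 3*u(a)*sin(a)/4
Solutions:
 u(a) = C1*cos(a)^(3/4)


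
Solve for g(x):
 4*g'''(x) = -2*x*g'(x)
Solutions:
 g(x) = C1 + Integral(C2*airyai(-2^(2/3)*x/2) + C3*airybi(-2^(2/3)*x/2), x)


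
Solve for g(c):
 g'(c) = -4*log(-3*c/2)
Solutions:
 g(c) = C1 - 4*c*log(-c) + 4*c*(-log(3) + log(2) + 1)


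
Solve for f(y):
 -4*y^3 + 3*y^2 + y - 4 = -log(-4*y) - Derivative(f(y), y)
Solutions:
 f(y) = C1 + y^4 - y^3 - y^2/2 - y*log(-y) + y*(5 - 2*log(2))


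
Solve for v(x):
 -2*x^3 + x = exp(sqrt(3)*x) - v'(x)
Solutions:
 v(x) = C1 + x^4/2 - x^2/2 + sqrt(3)*exp(sqrt(3)*x)/3


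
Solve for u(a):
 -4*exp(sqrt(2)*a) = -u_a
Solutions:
 u(a) = C1 + 2*sqrt(2)*exp(sqrt(2)*a)


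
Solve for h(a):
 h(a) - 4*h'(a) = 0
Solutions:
 h(a) = C1*exp(a/4)


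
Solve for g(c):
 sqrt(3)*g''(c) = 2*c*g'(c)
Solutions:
 g(c) = C1 + C2*erfi(3^(3/4)*c/3)


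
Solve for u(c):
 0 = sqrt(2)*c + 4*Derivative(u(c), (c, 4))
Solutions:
 u(c) = C1 + C2*c + C3*c^2 + C4*c^3 - sqrt(2)*c^5/480


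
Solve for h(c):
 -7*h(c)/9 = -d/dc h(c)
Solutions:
 h(c) = C1*exp(7*c/9)


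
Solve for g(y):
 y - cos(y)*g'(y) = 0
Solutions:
 g(y) = C1 + Integral(y/cos(y), y)


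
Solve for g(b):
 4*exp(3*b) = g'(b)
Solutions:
 g(b) = C1 + 4*exp(3*b)/3


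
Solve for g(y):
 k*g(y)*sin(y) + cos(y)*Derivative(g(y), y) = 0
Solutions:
 g(y) = C1*exp(k*log(cos(y)))


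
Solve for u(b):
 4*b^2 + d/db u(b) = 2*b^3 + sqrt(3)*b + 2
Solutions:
 u(b) = C1 + b^4/2 - 4*b^3/3 + sqrt(3)*b^2/2 + 2*b


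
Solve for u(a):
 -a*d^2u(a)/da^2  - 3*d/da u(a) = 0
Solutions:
 u(a) = C1 + C2/a^2


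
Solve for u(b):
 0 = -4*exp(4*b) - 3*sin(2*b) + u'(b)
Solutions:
 u(b) = C1 + exp(4*b) - 3*cos(2*b)/2


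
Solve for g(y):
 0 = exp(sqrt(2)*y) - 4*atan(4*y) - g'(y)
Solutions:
 g(y) = C1 - 4*y*atan(4*y) + sqrt(2)*exp(sqrt(2)*y)/2 + log(16*y^2 + 1)/2


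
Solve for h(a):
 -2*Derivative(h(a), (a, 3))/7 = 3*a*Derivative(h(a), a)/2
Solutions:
 h(a) = C1 + Integral(C2*airyai(-42^(1/3)*a/2) + C3*airybi(-42^(1/3)*a/2), a)


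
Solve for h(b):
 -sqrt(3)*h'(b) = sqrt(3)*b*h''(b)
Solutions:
 h(b) = C1 + C2*log(b)


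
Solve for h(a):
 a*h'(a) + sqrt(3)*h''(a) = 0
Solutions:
 h(a) = C1 + C2*erf(sqrt(2)*3^(3/4)*a/6)


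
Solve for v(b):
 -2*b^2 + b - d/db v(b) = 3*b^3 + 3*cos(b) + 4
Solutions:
 v(b) = C1 - 3*b^4/4 - 2*b^3/3 + b^2/2 - 4*b - 3*sin(b)


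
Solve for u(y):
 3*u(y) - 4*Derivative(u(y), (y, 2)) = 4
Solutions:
 u(y) = C1*exp(-sqrt(3)*y/2) + C2*exp(sqrt(3)*y/2) + 4/3


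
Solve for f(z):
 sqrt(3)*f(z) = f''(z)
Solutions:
 f(z) = C1*exp(-3^(1/4)*z) + C2*exp(3^(1/4)*z)


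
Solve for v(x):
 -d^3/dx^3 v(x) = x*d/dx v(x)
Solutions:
 v(x) = C1 + Integral(C2*airyai(-x) + C3*airybi(-x), x)


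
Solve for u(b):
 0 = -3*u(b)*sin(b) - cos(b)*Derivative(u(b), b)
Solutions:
 u(b) = C1*cos(b)^3


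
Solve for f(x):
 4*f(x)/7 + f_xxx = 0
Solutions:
 f(x) = C3*exp(-14^(2/3)*x/7) + (C1*sin(14^(2/3)*sqrt(3)*x/14) + C2*cos(14^(2/3)*sqrt(3)*x/14))*exp(14^(2/3)*x/14)


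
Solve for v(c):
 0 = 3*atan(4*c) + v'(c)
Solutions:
 v(c) = C1 - 3*c*atan(4*c) + 3*log(16*c^2 + 1)/8


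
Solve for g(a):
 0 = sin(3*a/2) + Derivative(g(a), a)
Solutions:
 g(a) = C1 + 2*cos(3*a/2)/3


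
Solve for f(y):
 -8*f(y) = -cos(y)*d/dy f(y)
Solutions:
 f(y) = C1*(sin(y)^4 + 4*sin(y)^3 + 6*sin(y)^2 + 4*sin(y) + 1)/(sin(y)^4 - 4*sin(y)^3 + 6*sin(y)^2 - 4*sin(y) + 1)


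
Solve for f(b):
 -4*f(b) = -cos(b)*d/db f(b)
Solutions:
 f(b) = C1*(sin(b)^2 + 2*sin(b) + 1)/(sin(b)^2 - 2*sin(b) + 1)


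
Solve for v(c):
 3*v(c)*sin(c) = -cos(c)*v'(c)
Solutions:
 v(c) = C1*cos(c)^3


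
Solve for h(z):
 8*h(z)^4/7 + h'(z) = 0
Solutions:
 h(z) = 7^(1/3)*(1/(C1 + 24*z))^(1/3)
 h(z) = 7^(1/3)*(-3^(2/3) - 3*3^(1/6)*I)*(1/(C1 + 8*z))^(1/3)/6
 h(z) = 7^(1/3)*(-3^(2/3) + 3*3^(1/6)*I)*(1/(C1 + 8*z))^(1/3)/6


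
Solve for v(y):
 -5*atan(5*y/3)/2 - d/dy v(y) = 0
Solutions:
 v(y) = C1 - 5*y*atan(5*y/3)/2 + 3*log(25*y^2 + 9)/4


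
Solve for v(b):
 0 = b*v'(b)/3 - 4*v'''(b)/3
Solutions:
 v(b) = C1 + Integral(C2*airyai(2^(1/3)*b/2) + C3*airybi(2^(1/3)*b/2), b)


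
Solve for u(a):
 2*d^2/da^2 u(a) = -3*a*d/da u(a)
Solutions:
 u(a) = C1 + C2*erf(sqrt(3)*a/2)


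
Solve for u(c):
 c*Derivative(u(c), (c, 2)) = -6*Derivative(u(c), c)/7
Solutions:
 u(c) = C1 + C2*c^(1/7)


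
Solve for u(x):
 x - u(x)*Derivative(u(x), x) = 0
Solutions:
 u(x) = -sqrt(C1 + x^2)
 u(x) = sqrt(C1 + x^2)


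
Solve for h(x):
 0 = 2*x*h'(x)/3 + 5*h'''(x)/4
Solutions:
 h(x) = C1 + Integral(C2*airyai(-2*15^(2/3)*x/15) + C3*airybi(-2*15^(2/3)*x/15), x)


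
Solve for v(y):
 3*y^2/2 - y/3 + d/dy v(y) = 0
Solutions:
 v(y) = C1 - y^3/2 + y^2/6


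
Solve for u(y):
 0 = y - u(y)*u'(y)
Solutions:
 u(y) = -sqrt(C1 + y^2)
 u(y) = sqrt(C1 + y^2)


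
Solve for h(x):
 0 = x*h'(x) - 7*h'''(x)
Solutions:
 h(x) = C1 + Integral(C2*airyai(7^(2/3)*x/7) + C3*airybi(7^(2/3)*x/7), x)


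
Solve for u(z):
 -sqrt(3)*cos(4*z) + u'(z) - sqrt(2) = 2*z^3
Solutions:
 u(z) = C1 + z^4/2 + sqrt(2)*z + sqrt(3)*sin(4*z)/4


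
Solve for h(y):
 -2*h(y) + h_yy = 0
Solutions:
 h(y) = C1*exp(-sqrt(2)*y) + C2*exp(sqrt(2)*y)


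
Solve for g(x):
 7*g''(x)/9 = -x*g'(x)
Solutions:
 g(x) = C1 + C2*erf(3*sqrt(14)*x/14)


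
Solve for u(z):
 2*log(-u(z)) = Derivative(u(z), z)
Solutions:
 -li(-u(z)) = C1 + 2*z


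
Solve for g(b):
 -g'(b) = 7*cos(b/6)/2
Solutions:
 g(b) = C1 - 21*sin(b/6)


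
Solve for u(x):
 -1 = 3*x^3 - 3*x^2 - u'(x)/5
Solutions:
 u(x) = C1 + 15*x^4/4 - 5*x^3 + 5*x


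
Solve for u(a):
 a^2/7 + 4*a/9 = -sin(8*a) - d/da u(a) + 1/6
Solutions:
 u(a) = C1 - a^3/21 - 2*a^2/9 + a/6 + cos(8*a)/8


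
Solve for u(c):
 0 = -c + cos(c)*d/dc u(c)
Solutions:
 u(c) = C1 + Integral(c/cos(c), c)


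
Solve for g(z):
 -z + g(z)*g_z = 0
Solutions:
 g(z) = -sqrt(C1 + z^2)
 g(z) = sqrt(C1 + z^2)


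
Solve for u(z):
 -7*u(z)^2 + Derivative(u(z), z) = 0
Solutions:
 u(z) = -1/(C1 + 7*z)


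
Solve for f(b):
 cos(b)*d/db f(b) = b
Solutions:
 f(b) = C1 + Integral(b/cos(b), b)


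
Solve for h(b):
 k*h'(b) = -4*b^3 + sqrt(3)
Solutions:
 h(b) = C1 - b^4/k + sqrt(3)*b/k


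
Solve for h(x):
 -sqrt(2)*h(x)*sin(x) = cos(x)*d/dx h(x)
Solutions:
 h(x) = C1*cos(x)^(sqrt(2))


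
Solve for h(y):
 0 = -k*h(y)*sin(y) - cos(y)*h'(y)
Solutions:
 h(y) = C1*exp(k*log(cos(y)))


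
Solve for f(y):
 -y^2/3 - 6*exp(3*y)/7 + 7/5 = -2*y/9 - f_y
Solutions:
 f(y) = C1 + y^3/9 - y^2/9 - 7*y/5 + 2*exp(3*y)/7


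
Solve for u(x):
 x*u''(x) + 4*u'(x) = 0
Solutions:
 u(x) = C1 + C2/x^3


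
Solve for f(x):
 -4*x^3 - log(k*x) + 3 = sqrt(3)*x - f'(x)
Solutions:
 f(x) = C1 + x^4 + sqrt(3)*x^2/2 + x*log(k*x) - 4*x


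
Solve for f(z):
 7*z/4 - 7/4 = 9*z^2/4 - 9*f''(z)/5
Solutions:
 f(z) = C1 + C2*z + 5*z^4/48 - 35*z^3/216 + 35*z^2/72


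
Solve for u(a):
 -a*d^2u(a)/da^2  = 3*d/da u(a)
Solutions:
 u(a) = C1 + C2/a^2


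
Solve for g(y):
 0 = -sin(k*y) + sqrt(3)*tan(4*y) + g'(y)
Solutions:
 g(y) = C1 + Piecewise((-cos(k*y)/k, Ne(k, 0)), (0, True)) + sqrt(3)*log(cos(4*y))/4


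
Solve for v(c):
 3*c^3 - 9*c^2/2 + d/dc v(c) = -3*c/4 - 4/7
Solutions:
 v(c) = C1 - 3*c^4/4 + 3*c^3/2 - 3*c^2/8 - 4*c/7


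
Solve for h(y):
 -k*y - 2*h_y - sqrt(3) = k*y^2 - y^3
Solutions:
 h(y) = C1 - k*y^3/6 - k*y^2/4 + y^4/8 - sqrt(3)*y/2


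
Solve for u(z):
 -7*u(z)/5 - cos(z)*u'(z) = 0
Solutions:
 u(z) = C1*(sin(z) - 1)^(7/10)/(sin(z) + 1)^(7/10)


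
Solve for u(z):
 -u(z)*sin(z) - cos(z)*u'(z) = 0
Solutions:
 u(z) = C1*cos(z)


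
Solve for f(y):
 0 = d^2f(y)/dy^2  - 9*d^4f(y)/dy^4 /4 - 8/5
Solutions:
 f(y) = C1 + C2*y + C3*exp(-2*y/3) + C4*exp(2*y/3) + 4*y^2/5


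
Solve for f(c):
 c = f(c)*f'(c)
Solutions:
 f(c) = -sqrt(C1 + c^2)
 f(c) = sqrt(C1 + c^2)


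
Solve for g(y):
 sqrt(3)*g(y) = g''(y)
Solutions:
 g(y) = C1*exp(-3^(1/4)*y) + C2*exp(3^(1/4)*y)


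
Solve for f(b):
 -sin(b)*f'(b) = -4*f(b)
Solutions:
 f(b) = C1*(cos(b)^2 - 2*cos(b) + 1)/(cos(b)^2 + 2*cos(b) + 1)


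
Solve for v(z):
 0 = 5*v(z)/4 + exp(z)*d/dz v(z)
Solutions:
 v(z) = C1*exp(5*exp(-z)/4)
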